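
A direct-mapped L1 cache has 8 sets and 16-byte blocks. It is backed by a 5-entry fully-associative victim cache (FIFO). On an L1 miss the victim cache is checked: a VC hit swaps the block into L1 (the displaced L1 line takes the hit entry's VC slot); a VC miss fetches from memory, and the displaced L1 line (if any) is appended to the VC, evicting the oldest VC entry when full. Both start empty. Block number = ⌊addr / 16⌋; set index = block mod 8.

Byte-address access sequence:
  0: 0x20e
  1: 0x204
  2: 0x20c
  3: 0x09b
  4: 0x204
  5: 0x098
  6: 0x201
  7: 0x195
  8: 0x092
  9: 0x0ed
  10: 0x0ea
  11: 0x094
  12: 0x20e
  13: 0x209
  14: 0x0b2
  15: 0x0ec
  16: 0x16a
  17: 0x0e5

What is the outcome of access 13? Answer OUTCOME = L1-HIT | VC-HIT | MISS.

#0 0x20e→b32/s0 MISS; vc=[]
#1 0x204→b32/s0 L1-HIT; vc=[]
#2 0x20c→b32/s0 L1-HIT; vc=[]
#3 0x9b→b9/s1 MISS; vc=[]
#4 0x204→b32/s0 L1-HIT; vc=[]
#5 0x98→b9/s1 L1-HIT; vc=[]
#6 0x201→b32/s0 L1-HIT; vc=[]
#7 0x195→b25/s1 MISS; vc=[9]
#8 0x92→b9/s1 VC-HIT; vc=[25]
#9 0xed→b14/s6 MISS; vc=[25]
#10 0xea→b14/s6 L1-HIT; vc=[25]
#11 0x94→b9/s1 L1-HIT; vc=[25]
#12 0x20e→b32/s0 L1-HIT; vc=[25]
#13 0x209→b32/s0 L1-HIT; vc=[25]
#14 0xb2→b11/s3 MISS; vc=[25]
#15 0xec→b14/s6 L1-HIT; vc=[25]
#16 0x16a→b22/s6 MISS; vc=[25,14]
#17 0xe5→b14/s6 VC-HIT; vc=[25,22]

OUTCOME = L1-HIT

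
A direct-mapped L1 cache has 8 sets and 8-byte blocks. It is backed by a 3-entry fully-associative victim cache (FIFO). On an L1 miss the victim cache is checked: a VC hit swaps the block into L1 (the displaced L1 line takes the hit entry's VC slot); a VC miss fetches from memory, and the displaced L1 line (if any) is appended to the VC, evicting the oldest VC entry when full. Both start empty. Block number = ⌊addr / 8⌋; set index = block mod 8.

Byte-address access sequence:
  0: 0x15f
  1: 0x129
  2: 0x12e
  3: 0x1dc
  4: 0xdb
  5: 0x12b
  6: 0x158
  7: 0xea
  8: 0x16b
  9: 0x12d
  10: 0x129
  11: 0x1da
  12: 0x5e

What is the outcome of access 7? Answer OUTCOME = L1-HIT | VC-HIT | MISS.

OUTCOME = MISS

  [0] addr=0x15f blk=43 s=3: MISS | VC []
  [1] addr=0x129 blk=37 s=5: MISS | VC []
  [2] addr=0x12e blk=37 s=5: L1-HIT | VC []
  [3] addr=0x1dc blk=59 s=3: MISS | VC [43]
  [4] addr=0xdb blk=27 s=3: MISS | VC [43, 59]
  [5] addr=0x12b blk=37 s=5: L1-HIT | VC [43, 59]
  [6] addr=0x158 blk=43 s=3: VC-HIT | VC [27, 59]
  [7] addr=0xea blk=29 s=5: MISS | VC [27, 59, 37]
  [8] addr=0x16b blk=45 s=5: MISS | VC [59, 37, 29]
  [9] addr=0x12d blk=37 s=5: VC-HIT | VC [59, 45, 29]
  [10] addr=0x129 blk=37 s=5: L1-HIT | VC [59, 45, 29]
  [11] addr=0x1da blk=59 s=3: VC-HIT | VC [43, 45, 29]
  [12] addr=0x5e blk=11 s=3: MISS | VC [45, 29, 59]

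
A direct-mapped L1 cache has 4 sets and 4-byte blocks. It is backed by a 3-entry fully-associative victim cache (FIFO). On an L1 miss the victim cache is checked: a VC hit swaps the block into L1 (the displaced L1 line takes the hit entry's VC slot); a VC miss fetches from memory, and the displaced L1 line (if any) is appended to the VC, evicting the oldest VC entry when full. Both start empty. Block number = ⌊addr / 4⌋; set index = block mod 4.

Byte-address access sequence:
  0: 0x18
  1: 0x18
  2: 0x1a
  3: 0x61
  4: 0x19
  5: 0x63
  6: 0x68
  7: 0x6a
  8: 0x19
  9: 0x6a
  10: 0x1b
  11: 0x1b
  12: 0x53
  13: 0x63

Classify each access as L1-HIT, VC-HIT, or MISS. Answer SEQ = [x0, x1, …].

  [0] addr=0x18 blk=6 s=2: MISS | VC []
  [1] addr=0x18 blk=6 s=2: L1-HIT | VC []
  [2] addr=0x1a blk=6 s=2: L1-HIT | VC []
  [3] addr=0x61 blk=24 s=0: MISS | VC []
  [4] addr=0x19 blk=6 s=2: L1-HIT | VC []
  [5] addr=0x63 blk=24 s=0: L1-HIT | VC []
  [6] addr=0x68 blk=26 s=2: MISS | VC [6]
  [7] addr=0x6a blk=26 s=2: L1-HIT | VC [6]
  [8] addr=0x19 blk=6 s=2: VC-HIT | VC [26]
  [9] addr=0x6a blk=26 s=2: VC-HIT | VC [6]
  [10] addr=0x1b blk=6 s=2: VC-HIT | VC [26]
  [11] addr=0x1b blk=6 s=2: L1-HIT | VC [26]
  [12] addr=0x53 blk=20 s=0: MISS | VC [26, 24]
  [13] addr=0x63 blk=24 s=0: VC-HIT | VC [26, 20]

SEQ = [MISS, L1-HIT, L1-HIT, MISS, L1-HIT, L1-HIT, MISS, L1-HIT, VC-HIT, VC-HIT, VC-HIT, L1-HIT, MISS, VC-HIT]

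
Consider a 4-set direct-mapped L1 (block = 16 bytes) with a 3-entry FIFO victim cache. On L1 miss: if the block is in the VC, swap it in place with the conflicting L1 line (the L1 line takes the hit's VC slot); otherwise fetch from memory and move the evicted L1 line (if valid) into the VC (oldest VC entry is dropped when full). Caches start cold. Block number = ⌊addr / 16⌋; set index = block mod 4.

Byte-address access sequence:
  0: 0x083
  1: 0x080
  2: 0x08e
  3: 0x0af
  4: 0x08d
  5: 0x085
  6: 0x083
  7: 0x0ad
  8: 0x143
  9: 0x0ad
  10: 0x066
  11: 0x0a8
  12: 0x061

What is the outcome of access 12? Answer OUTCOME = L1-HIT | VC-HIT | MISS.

#0 0x83→b8/s0 MISS; vc=[]
#1 0x80→b8/s0 L1-HIT; vc=[]
#2 0x8e→b8/s0 L1-HIT; vc=[]
#3 0xaf→b10/s2 MISS; vc=[]
#4 0x8d→b8/s0 L1-HIT; vc=[]
#5 0x85→b8/s0 L1-HIT; vc=[]
#6 0x83→b8/s0 L1-HIT; vc=[]
#7 0xad→b10/s2 L1-HIT; vc=[]
#8 0x143→b20/s0 MISS; vc=[8]
#9 0xad→b10/s2 L1-HIT; vc=[8]
#10 0x66→b6/s2 MISS; vc=[8,10]
#11 0xa8→b10/s2 VC-HIT; vc=[8,6]
#12 0x61→b6/s2 VC-HIT; vc=[8,10]

OUTCOME = VC-HIT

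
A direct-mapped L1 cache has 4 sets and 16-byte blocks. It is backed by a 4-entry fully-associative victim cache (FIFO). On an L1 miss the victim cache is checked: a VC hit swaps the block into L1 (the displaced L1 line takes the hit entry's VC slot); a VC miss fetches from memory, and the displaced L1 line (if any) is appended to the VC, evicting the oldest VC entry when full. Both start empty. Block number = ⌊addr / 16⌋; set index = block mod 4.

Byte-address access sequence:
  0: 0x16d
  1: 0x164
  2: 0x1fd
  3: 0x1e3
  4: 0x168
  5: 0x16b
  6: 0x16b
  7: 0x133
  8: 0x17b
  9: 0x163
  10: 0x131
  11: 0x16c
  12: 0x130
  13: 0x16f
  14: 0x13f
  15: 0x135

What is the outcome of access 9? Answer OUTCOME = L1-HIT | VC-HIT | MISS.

OUTCOME = L1-HIT

  [0] addr=0x16d blk=22 s=2: MISS | VC []
  [1] addr=0x164 blk=22 s=2: L1-HIT | VC []
  [2] addr=0x1fd blk=31 s=3: MISS | VC []
  [3] addr=0x1e3 blk=30 s=2: MISS | VC [22]
  [4] addr=0x168 blk=22 s=2: VC-HIT | VC [30]
  [5] addr=0x16b blk=22 s=2: L1-HIT | VC [30]
  [6] addr=0x16b blk=22 s=2: L1-HIT | VC [30]
  [7] addr=0x133 blk=19 s=3: MISS | VC [30, 31]
  [8] addr=0x17b blk=23 s=3: MISS | VC [30, 31, 19]
  [9] addr=0x163 blk=22 s=2: L1-HIT | VC [30, 31, 19]
  [10] addr=0x131 blk=19 s=3: VC-HIT | VC [30, 31, 23]
  [11] addr=0x16c blk=22 s=2: L1-HIT | VC [30, 31, 23]
  [12] addr=0x130 blk=19 s=3: L1-HIT | VC [30, 31, 23]
  [13] addr=0x16f blk=22 s=2: L1-HIT | VC [30, 31, 23]
  [14] addr=0x13f blk=19 s=3: L1-HIT | VC [30, 31, 23]
  [15] addr=0x135 blk=19 s=3: L1-HIT | VC [30, 31, 23]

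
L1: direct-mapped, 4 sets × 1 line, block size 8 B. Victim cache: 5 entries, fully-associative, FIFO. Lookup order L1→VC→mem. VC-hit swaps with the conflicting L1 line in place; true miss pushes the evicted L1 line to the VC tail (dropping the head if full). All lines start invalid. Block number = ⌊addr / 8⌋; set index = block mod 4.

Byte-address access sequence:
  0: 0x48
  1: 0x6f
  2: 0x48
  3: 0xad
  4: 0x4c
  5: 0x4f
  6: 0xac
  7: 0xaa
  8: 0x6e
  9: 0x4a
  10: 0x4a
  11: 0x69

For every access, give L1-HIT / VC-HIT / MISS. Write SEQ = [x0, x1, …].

0: 0x48 (blk 9, set 1) → MISS  vc=[]
1: 0x6f (blk 13, set 1) → MISS  vc=[9]
2: 0x48 (blk 9, set 1) → VC-HIT  vc=[13]
3: 0xad (blk 21, set 1) → MISS  vc=[13, 9]
4: 0x4c (blk 9, set 1) → VC-HIT  vc=[13, 21]
5: 0x4f (blk 9, set 1) → L1-HIT  vc=[13, 21]
6: 0xac (blk 21, set 1) → VC-HIT  vc=[13, 9]
7: 0xaa (blk 21, set 1) → L1-HIT  vc=[13, 9]
8: 0x6e (blk 13, set 1) → VC-HIT  vc=[21, 9]
9: 0x4a (blk 9, set 1) → VC-HIT  vc=[21, 13]
10: 0x4a (blk 9, set 1) → L1-HIT  vc=[21, 13]
11: 0x69 (blk 13, set 1) → VC-HIT  vc=[21, 9]

SEQ = [MISS, MISS, VC-HIT, MISS, VC-HIT, L1-HIT, VC-HIT, L1-HIT, VC-HIT, VC-HIT, L1-HIT, VC-HIT]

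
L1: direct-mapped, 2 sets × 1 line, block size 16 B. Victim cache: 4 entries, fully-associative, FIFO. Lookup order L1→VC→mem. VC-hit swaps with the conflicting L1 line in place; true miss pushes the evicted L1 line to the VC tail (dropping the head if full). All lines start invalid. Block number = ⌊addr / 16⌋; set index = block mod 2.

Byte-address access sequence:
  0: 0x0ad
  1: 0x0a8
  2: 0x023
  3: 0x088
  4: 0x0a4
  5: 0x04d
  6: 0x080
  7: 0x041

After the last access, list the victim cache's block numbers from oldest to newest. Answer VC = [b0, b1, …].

VC = [8, 2, 10]

#0 0xad→b10/s0 MISS; vc=[]
#1 0xa8→b10/s0 L1-HIT; vc=[]
#2 0x23→b2/s0 MISS; vc=[10]
#3 0x88→b8/s0 MISS; vc=[10,2]
#4 0xa4→b10/s0 VC-HIT; vc=[8,2]
#5 0x4d→b4/s0 MISS; vc=[8,2,10]
#6 0x80→b8/s0 VC-HIT; vc=[4,2,10]
#7 0x41→b4/s0 VC-HIT; vc=[8,2,10]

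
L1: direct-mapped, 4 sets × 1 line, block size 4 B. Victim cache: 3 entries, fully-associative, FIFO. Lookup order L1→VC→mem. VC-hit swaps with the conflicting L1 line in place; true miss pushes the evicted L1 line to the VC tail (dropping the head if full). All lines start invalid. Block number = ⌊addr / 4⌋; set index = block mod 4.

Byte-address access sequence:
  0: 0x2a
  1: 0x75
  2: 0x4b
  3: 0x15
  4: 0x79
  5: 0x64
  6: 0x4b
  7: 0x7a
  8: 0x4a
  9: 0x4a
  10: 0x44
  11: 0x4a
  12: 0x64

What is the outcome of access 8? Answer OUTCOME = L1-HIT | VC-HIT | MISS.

0: 0x2a (blk 10, set 2) → MISS  vc=[]
1: 0x75 (blk 29, set 1) → MISS  vc=[]
2: 0x4b (blk 18, set 2) → MISS  vc=[10]
3: 0x15 (blk 5, set 1) → MISS  vc=[10, 29]
4: 0x79 (blk 30, set 2) → MISS  vc=[10, 29, 18]
5: 0x64 (blk 25, set 1) → MISS  vc=[29, 18, 5]
6: 0x4b (blk 18, set 2) → VC-HIT  vc=[29, 30, 5]
7: 0x7a (blk 30, set 2) → VC-HIT  vc=[29, 18, 5]
8: 0x4a (blk 18, set 2) → VC-HIT  vc=[29, 30, 5]
9: 0x4a (blk 18, set 2) → L1-HIT  vc=[29, 30, 5]
10: 0x44 (blk 17, set 1) → MISS  vc=[30, 5, 25]
11: 0x4a (blk 18, set 2) → L1-HIT  vc=[30, 5, 25]
12: 0x64 (blk 25, set 1) → VC-HIT  vc=[30, 5, 17]

OUTCOME = VC-HIT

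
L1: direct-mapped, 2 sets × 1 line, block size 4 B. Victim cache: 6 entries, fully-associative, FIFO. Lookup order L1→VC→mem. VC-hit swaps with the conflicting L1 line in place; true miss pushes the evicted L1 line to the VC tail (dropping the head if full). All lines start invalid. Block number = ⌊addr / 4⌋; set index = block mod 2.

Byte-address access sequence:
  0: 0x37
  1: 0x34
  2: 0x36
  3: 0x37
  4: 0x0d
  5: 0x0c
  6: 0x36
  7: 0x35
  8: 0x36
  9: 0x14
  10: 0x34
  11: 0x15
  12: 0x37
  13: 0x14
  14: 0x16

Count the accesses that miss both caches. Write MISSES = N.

MISSES = 3

#0 0x37→b13/s1 MISS; vc=[]
#1 0x34→b13/s1 L1-HIT; vc=[]
#2 0x36→b13/s1 L1-HIT; vc=[]
#3 0x37→b13/s1 L1-HIT; vc=[]
#4 0xd→b3/s1 MISS; vc=[13]
#5 0xc→b3/s1 L1-HIT; vc=[13]
#6 0x36→b13/s1 VC-HIT; vc=[3]
#7 0x35→b13/s1 L1-HIT; vc=[3]
#8 0x36→b13/s1 L1-HIT; vc=[3]
#9 0x14→b5/s1 MISS; vc=[3,13]
#10 0x34→b13/s1 VC-HIT; vc=[3,5]
#11 0x15→b5/s1 VC-HIT; vc=[3,13]
#12 0x37→b13/s1 VC-HIT; vc=[3,5]
#13 0x14→b5/s1 VC-HIT; vc=[3,13]
#14 0x16→b5/s1 L1-HIT; vc=[3,13]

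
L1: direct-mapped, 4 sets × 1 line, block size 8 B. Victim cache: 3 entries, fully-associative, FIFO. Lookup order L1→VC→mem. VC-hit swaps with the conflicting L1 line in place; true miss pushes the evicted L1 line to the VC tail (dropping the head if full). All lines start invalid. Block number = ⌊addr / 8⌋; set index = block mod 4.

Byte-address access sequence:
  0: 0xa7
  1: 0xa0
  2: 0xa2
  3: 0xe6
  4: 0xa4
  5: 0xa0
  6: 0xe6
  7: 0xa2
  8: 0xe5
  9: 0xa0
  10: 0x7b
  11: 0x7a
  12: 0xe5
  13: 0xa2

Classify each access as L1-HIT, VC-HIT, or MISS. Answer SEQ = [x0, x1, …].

SEQ = [MISS, L1-HIT, L1-HIT, MISS, VC-HIT, L1-HIT, VC-HIT, VC-HIT, VC-HIT, VC-HIT, MISS, L1-HIT, VC-HIT, VC-HIT]

0: 0xa7 (blk 20, set 0) → MISS  vc=[]
1: 0xa0 (blk 20, set 0) → L1-HIT  vc=[]
2: 0xa2 (blk 20, set 0) → L1-HIT  vc=[]
3: 0xe6 (blk 28, set 0) → MISS  vc=[20]
4: 0xa4 (blk 20, set 0) → VC-HIT  vc=[28]
5: 0xa0 (blk 20, set 0) → L1-HIT  vc=[28]
6: 0xe6 (blk 28, set 0) → VC-HIT  vc=[20]
7: 0xa2 (blk 20, set 0) → VC-HIT  vc=[28]
8: 0xe5 (blk 28, set 0) → VC-HIT  vc=[20]
9: 0xa0 (blk 20, set 0) → VC-HIT  vc=[28]
10: 0x7b (blk 15, set 3) → MISS  vc=[28]
11: 0x7a (blk 15, set 3) → L1-HIT  vc=[28]
12: 0xe5 (blk 28, set 0) → VC-HIT  vc=[20]
13: 0xa2 (blk 20, set 0) → VC-HIT  vc=[28]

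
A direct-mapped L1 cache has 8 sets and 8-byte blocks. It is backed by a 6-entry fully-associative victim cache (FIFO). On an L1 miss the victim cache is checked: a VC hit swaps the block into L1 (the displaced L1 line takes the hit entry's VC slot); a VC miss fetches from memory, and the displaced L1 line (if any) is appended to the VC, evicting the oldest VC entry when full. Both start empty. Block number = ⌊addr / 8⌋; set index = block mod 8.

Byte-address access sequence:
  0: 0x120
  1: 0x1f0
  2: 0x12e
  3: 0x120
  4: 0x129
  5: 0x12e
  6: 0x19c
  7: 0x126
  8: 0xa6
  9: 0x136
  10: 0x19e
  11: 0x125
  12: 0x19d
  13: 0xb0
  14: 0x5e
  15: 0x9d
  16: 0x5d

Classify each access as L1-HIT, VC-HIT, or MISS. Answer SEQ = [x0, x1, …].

0: 0x120 (blk 36, set 4) → MISS  vc=[]
1: 0x1f0 (blk 62, set 6) → MISS  vc=[]
2: 0x12e (blk 37, set 5) → MISS  vc=[]
3: 0x120 (blk 36, set 4) → L1-HIT  vc=[]
4: 0x129 (blk 37, set 5) → L1-HIT  vc=[]
5: 0x12e (blk 37, set 5) → L1-HIT  vc=[]
6: 0x19c (blk 51, set 3) → MISS  vc=[]
7: 0x126 (blk 36, set 4) → L1-HIT  vc=[]
8: 0xa6 (blk 20, set 4) → MISS  vc=[36]
9: 0x136 (blk 38, set 6) → MISS  vc=[36, 62]
10: 0x19e (blk 51, set 3) → L1-HIT  vc=[36, 62]
11: 0x125 (blk 36, set 4) → VC-HIT  vc=[20, 62]
12: 0x19d (blk 51, set 3) → L1-HIT  vc=[20, 62]
13: 0xb0 (blk 22, set 6) → MISS  vc=[20, 62, 38]
14: 0x5e (blk 11, set 3) → MISS  vc=[20, 62, 38, 51]
15: 0x9d (blk 19, set 3) → MISS  vc=[20, 62, 38, 51, 11]
16: 0x5d (blk 11, set 3) → VC-HIT  vc=[20, 62, 38, 51, 19]

SEQ = [MISS, MISS, MISS, L1-HIT, L1-HIT, L1-HIT, MISS, L1-HIT, MISS, MISS, L1-HIT, VC-HIT, L1-HIT, MISS, MISS, MISS, VC-HIT]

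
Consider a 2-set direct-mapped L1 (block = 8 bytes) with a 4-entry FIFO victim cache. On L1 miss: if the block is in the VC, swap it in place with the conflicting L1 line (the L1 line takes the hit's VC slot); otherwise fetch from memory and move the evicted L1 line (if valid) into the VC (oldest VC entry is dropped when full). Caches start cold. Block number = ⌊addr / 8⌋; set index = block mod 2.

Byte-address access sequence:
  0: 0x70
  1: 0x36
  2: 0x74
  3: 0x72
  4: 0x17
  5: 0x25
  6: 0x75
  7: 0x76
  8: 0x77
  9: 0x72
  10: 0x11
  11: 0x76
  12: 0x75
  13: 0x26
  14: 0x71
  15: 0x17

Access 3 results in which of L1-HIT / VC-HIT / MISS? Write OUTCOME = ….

OUTCOME = L1-HIT

  [0] addr=0x70 blk=14 s=0: MISS | VC []
  [1] addr=0x36 blk=6 s=0: MISS | VC [14]
  [2] addr=0x74 blk=14 s=0: VC-HIT | VC [6]
  [3] addr=0x72 blk=14 s=0: L1-HIT | VC [6]
  [4] addr=0x17 blk=2 s=0: MISS | VC [6, 14]
  [5] addr=0x25 blk=4 s=0: MISS | VC [6, 14, 2]
  [6] addr=0x75 blk=14 s=0: VC-HIT | VC [6, 4, 2]
  [7] addr=0x76 blk=14 s=0: L1-HIT | VC [6, 4, 2]
  [8] addr=0x77 blk=14 s=0: L1-HIT | VC [6, 4, 2]
  [9] addr=0x72 blk=14 s=0: L1-HIT | VC [6, 4, 2]
  [10] addr=0x11 blk=2 s=0: VC-HIT | VC [6, 4, 14]
  [11] addr=0x76 blk=14 s=0: VC-HIT | VC [6, 4, 2]
  [12] addr=0x75 blk=14 s=0: L1-HIT | VC [6, 4, 2]
  [13] addr=0x26 blk=4 s=0: VC-HIT | VC [6, 14, 2]
  [14] addr=0x71 blk=14 s=0: VC-HIT | VC [6, 4, 2]
  [15] addr=0x17 blk=2 s=0: VC-HIT | VC [6, 4, 14]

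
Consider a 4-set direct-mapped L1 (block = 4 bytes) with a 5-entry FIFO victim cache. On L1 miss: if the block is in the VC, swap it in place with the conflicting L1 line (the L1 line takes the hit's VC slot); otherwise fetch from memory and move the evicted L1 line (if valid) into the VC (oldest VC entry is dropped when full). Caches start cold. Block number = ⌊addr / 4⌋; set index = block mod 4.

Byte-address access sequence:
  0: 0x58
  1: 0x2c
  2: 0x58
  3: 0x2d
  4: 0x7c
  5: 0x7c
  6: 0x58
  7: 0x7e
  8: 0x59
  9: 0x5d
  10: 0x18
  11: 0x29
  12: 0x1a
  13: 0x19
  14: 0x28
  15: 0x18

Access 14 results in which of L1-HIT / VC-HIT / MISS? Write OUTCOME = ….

#0 0x58→b22/s2 MISS; vc=[]
#1 0x2c→b11/s3 MISS; vc=[]
#2 0x58→b22/s2 L1-HIT; vc=[]
#3 0x2d→b11/s3 L1-HIT; vc=[]
#4 0x7c→b31/s3 MISS; vc=[11]
#5 0x7c→b31/s3 L1-HIT; vc=[11]
#6 0x58→b22/s2 L1-HIT; vc=[11]
#7 0x7e→b31/s3 L1-HIT; vc=[11]
#8 0x59→b22/s2 L1-HIT; vc=[11]
#9 0x5d→b23/s3 MISS; vc=[11,31]
#10 0x18→b6/s2 MISS; vc=[11,31,22]
#11 0x29→b10/s2 MISS; vc=[11,31,22,6]
#12 0x1a→b6/s2 VC-HIT; vc=[11,31,22,10]
#13 0x19→b6/s2 L1-HIT; vc=[11,31,22,10]
#14 0x28→b10/s2 VC-HIT; vc=[11,31,22,6]
#15 0x18→b6/s2 VC-HIT; vc=[11,31,22,10]

OUTCOME = VC-HIT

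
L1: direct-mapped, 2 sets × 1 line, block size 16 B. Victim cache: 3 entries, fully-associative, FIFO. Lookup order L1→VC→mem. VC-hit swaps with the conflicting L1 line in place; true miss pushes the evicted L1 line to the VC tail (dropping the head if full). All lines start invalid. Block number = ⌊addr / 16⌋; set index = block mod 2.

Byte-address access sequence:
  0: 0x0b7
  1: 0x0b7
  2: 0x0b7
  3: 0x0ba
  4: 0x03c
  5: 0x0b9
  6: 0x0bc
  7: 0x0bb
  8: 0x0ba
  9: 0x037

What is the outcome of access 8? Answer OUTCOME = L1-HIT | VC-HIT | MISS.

0: 0xb7 (blk 11, set 1) → MISS  vc=[]
1: 0xb7 (blk 11, set 1) → L1-HIT  vc=[]
2: 0xb7 (blk 11, set 1) → L1-HIT  vc=[]
3: 0xba (blk 11, set 1) → L1-HIT  vc=[]
4: 0x3c (blk 3, set 1) → MISS  vc=[11]
5: 0xb9 (blk 11, set 1) → VC-HIT  vc=[3]
6: 0xbc (blk 11, set 1) → L1-HIT  vc=[3]
7: 0xbb (blk 11, set 1) → L1-HIT  vc=[3]
8: 0xba (blk 11, set 1) → L1-HIT  vc=[3]
9: 0x37 (blk 3, set 1) → VC-HIT  vc=[11]

OUTCOME = L1-HIT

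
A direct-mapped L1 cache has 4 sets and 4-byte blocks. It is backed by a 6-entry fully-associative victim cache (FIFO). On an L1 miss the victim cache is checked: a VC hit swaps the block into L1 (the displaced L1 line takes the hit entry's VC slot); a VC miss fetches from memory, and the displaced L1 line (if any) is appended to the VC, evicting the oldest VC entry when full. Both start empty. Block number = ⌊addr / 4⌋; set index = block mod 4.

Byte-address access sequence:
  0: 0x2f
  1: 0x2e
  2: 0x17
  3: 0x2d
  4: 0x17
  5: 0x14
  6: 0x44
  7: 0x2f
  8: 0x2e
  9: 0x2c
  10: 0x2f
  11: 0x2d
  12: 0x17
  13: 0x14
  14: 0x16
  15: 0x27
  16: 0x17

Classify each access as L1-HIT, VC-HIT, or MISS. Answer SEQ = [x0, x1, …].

SEQ = [MISS, L1-HIT, MISS, L1-HIT, L1-HIT, L1-HIT, MISS, L1-HIT, L1-HIT, L1-HIT, L1-HIT, L1-HIT, VC-HIT, L1-HIT, L1-HIT, MISS, VC-HIT]

  [0] addr=0x2f blk=11 s=3: MISS | VC []
  [1] addr=0x2e blk=11 s=3: L1-HIT | VC []
  [2] addr=0x17 blk=5 s=1: MISS | VC []
  [3] addr=0x2d blk=11 s=3: L1-HIT | VC []
  [4] addr=0x17 blk=5 s=1: L1-HIT | VC []
  [5] addr=0x14 blk=5 s=1: L1-HIT | VC []
  [6] addr=0x44 blk=17 s=1: MISS | VC [5]
  [7] addr=0x2f blk=11 s=3: L1-HIT | VC [5]
  [8] addr=0x2e blk=11 s=3: L1-HIT | VC [5]
  [9] addr=0x2c blk=11 s=3: L1-HIT | VC [5]
  [10] addr=0x2f blk=11 s=3: L1-HIT | VC [5]
  [11] addr=0x2d blk=11 s=3: L1-HIT | VC [5]
  [12] addr=0x17 blk=5 s=1: VC-HIT | VC [17]
  [13] addr=0x14 blk=5 s=1: L1-HIT | VC [17]
  [14] addr=0x16 blk=5 s=1: L1-HIT | VC [17]
  [15] addr=0x27 blk=9 s=1: MISS | VC [17, 5]
  [16] addr=0x17 blk=5 s=1: VC-HIT | VC [17, 9]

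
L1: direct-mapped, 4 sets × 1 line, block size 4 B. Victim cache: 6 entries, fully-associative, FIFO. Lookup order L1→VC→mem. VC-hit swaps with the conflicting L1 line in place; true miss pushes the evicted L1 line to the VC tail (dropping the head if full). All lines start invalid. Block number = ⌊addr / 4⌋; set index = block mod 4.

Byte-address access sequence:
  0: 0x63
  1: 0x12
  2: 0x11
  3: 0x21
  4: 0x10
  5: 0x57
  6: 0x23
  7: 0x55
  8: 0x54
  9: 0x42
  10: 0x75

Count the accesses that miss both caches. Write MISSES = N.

#0 0x63→b24/s0 MISS; vc=[]
#1 0x12→b4/s0 MISS; vc=[24]
#2 0x11→b4/s0 L1-HIT; vc=[24]
#3 0x21→b8/s0 MISS; vc=[24,4]
#4 0x10→b4/s0 VC-HIT; vc=[24,8]
#5 0x57→b21/s1 MISS; vc=[24,8]
#6 0x23→b8/s0 VC-HIT; vc=[24,4]
#7 0x55→b21/s1 L1-HIT; vc=[24,4]
#8 0x54→b21/s1 L1-HIT; vc=[24,4]
#9 0x42→b16/s0 MISS; vc=[24,4,8]
#10 0x75→b29/s1 MISS; vc=[24,4,8,21]

MISSES = 6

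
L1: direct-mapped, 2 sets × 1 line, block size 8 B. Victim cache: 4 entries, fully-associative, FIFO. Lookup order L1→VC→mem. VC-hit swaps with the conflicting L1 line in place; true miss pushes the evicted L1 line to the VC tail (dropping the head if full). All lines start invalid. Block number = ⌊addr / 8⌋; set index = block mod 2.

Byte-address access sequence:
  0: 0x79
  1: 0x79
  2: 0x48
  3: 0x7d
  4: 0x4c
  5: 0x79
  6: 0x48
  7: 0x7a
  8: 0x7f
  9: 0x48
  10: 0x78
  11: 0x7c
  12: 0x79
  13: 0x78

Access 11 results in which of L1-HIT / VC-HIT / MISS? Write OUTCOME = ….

OUTCOME = L1-HIT

  [0] addr=0x79 blk=15 s=1: MISS | VC []
  [1] addr=0x79 blk=15 s=1: L1-HIT | VC []
  [2] addr=0x48 blk=9 s=1: MISS | VC [15]
  [3] addr=0x7d blk=15 s=1: VC-HIT | VC [9]
  [4] addr=0x4c blk=9 s=1: VC-HIT | VC [15]
  [5] addr=0x79 blk=15 s=1: VC-HIT | VC [9]
  [6] addr=0x48 blk=9 s=1: VC-HIT | VC [15]
  [7] addr=0x7a blk=15 s=1: VC-HIT | VC [9]
  [8] addr=0x7f blk=15 s=1: L1-HIT | VC [9]
  [9] addr=0x48 blk=9 s=1: VC-HIT | VC [15]
  [10] addr=0x78 blk=15 s=1: VC-HIT | VC [9]
  [11] addr=0x7c blk=15 s=1: L1-HIT | VC [9]
  [12] addr=0x79 blk=15 s=1: L1-HIT | VC [9]
  [13] addr=0x78 blk=15 s=1: L1-HIT | VC [9]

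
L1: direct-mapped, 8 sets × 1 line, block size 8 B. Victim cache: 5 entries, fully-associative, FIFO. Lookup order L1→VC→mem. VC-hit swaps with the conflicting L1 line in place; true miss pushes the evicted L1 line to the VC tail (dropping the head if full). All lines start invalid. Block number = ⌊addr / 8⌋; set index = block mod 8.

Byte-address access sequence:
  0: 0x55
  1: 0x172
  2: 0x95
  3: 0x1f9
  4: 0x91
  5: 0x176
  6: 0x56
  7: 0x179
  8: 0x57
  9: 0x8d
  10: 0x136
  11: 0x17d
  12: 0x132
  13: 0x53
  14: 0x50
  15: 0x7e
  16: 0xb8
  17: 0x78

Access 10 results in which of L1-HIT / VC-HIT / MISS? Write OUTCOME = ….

OUTCOME = MISS

#0 0x55→b10/s2 MISS; vc=[]
#1 0x172→b46/s6 MISS; vc=[]
#2 0x95→b18/s2 MISS; vc=[10]
#3 0x1f9→b63/s7 MISS; vc=[10]
#4 0x91→b18/s2 L1-HIT; vc=[10]
#5 0x176→b46/s6 L1-HIT; vc=[10]
#6 0x56→b10/s2 VC-HIT; vc=[18]
#7 0x179→b47/s7 MISS; vc=[18,63]
#8 0x57→b10/s2 L1-HIT; vc=[18,63]
#9 0x8d→b17/s1 MISS; vc=[18,63]
#10 0x136→b38/s6 MISS; vc=[18,63,46]
#11 0x17d→b47/s7 L1-HIT; vc=[18,63,46]
#12 0x132→b38/s6 L1-HIT; vc=[18,63,46]
#13 0x53→b10/s2 L1-HIT; vc=[18,63,46]
#14 0x50→b10/s2 L1-HIT; vc=[18,63,46]
#15 0x7e→b15/s7 MISS; vc=[18,63,46,47]
#16 0xb8→b23/s7 MISS; vc=[18,63,46,47,15]
#17 0x78→b15/s7 VC-HIT; vc=[18,63,46,47,23]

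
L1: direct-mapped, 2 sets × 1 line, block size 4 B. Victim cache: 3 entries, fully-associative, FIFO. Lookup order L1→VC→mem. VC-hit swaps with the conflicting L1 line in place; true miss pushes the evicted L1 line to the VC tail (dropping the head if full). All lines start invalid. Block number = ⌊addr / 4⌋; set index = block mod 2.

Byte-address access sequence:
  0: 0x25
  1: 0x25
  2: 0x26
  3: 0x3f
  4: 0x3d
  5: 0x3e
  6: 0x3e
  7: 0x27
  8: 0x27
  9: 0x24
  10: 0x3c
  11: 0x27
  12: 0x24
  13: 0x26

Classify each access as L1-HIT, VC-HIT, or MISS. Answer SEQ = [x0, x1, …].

#0 0x25→b9/s1 MISS; vc=[]
#1 0x25→b9/s1 L1-HIT; vc=[]
#2 0x26→b9/s1 L1-HIT; vc=[]
#3 0x3f→b15/s1 MISS; vc=[9]
#4 0x3d→b15/s1 L1-HIT; vc=[9]
#5 0x3e→b15/s1 L1-HIT; vc=[9]
#6 0x3e→b15/s1 L1-HIT; vc=[9]
#7 0x27→b9/s1 VC-HIT; vc=[15]
#8 0x27→b9/s1 L1-HIT; vc=[15]
#9 0x24→b9/s1 L1-HIT; vc=[15]
#10 0x3c→b15/s1 VC-HIT; vc=[9]
#11 0x27→b9/s1 VC-HIT; vc=[15]
#12 0x24→b9/s1 L1-HIT; vc=[15]
#13 0x26→b9/s1 L1-HIT; vc=[15]

SEQ = [MISS, L1-HIT, L1-HIT, MISS, L1-HIT, L1-HIT, L1-HIT, VC-HIT, L1-HIT, L1-HIT, VC-HIT, VC-HIT, L1-HIT, L1-HIT]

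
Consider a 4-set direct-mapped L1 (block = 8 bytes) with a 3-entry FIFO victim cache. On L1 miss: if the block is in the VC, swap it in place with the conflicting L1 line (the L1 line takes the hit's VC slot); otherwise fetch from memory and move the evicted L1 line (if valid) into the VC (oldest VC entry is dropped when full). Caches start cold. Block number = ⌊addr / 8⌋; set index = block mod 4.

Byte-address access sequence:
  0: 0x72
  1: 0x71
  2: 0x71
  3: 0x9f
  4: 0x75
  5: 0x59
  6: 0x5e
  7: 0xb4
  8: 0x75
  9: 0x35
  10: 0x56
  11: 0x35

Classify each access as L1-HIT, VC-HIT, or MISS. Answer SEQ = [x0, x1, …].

SEQ = [MISS, L1-HIT, L1-HIT, MISS, L1-HIT, MISS, L1-HIT, MISS, VC-HIT, MISS, MISS, VC-HIT]

  [0] addr=0x72 blk=14 s=2: MISS | VC []
  [1] addr=0x71 blk=14 s=2: L1-HIT | VC []
  [2] addr=0x71 blk=14 s=2: L1-HIT | VC []
  [3] addr=0x9f blk=19 s=3: MISS | VC []
  [4] addr=0x75 blk=14 s=2: L1-HIT | VC []
  [5] addr=0x59 blk=11 s=3: MISS | VC [19]
  [6] addr=0x5e blk=11 s=3: L1-HIT | VC [19]
  [7] addr=0xb4 blk=22 s=2: MISS | VC [19, 14]
  [8] addr=0x75 blk=14 s=2: VC-HIT | VC [19, 22]
  [9] addr=0x35 blk=6 s=2: MISS | VC [19, 22, 14]
  [10] addr=0x56 blk=10 s=2: MISS | VC [22, 14, 6]
  [11] addr=0x35 blk=6 s=2: VC-HIT | VC [22, 14, 10]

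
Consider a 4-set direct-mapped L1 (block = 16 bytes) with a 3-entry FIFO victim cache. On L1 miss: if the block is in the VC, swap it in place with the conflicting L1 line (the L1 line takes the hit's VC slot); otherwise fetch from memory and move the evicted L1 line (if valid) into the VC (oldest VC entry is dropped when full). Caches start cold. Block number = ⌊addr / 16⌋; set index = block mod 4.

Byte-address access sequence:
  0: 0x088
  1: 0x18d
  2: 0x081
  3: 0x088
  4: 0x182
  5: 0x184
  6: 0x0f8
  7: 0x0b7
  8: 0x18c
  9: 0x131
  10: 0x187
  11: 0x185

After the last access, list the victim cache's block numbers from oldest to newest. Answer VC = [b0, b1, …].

VC = [8, 15, 11]

  [0] addr=0x88 blk=8 s=0: MISS | VC []
  [1] addr=0x18d blk=24 s=0: MISS | VC [8]
  [2] addr=0x81 blk=8 s=0: VC-HIT | VC [24]
  [3] addr=0x88 blk=8 s=0: L1-HIT | VC [24]
  [4] addr=0x182 blk=24 s=0: VC-HIT | VC [8]
  [5] addr=0x184 blk=24 s=0: L1-HIT | VC [8]
  [6] addr=0xf8 blk=15 s=3: MISS | VC [8]
  [7] addr=0xb7 blk=11 s=3: MISS | VC [8, 15]
  [8] addr=0x18c blk=24 s=0: L1-HIT | VC [8, 15]
  [9] addr=0x131 blk=19 s=3: MISS | VC [8, 15, 11]
  [10] addr=0x187 blk=24 s=0: L1-HIT | VC [8, 15, 11]
  [11] addr=0x185 blk=24 s=0: L1-HIT | VC [8, 15, 11]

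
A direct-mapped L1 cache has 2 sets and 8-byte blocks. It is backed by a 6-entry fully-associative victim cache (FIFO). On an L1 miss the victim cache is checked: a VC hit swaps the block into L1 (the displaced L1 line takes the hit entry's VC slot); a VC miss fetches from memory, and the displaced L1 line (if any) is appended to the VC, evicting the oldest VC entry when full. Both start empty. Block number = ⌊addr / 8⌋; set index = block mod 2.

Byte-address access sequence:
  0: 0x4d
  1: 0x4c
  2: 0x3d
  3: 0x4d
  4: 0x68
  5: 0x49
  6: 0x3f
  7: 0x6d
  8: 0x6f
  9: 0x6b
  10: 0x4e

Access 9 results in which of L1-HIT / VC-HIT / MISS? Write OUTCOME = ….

OUTCOME = L1-HIT

  [0] addr=0x4d blk=9 s=1: MISS | VC []
  [1] addr=0x4c blk=9 s=1: L1-HIT | VC []
  [2] addr=0x3d blk=7 s=1: MISS | VC [9]
  [3] addr=0x4d blk=9 s=1: VC-HIT | VC [7]
  [4] addr=0x68 blk=13 s=1: MISS | VC [7, 9]
  [5] addr=0x49 blk=9 s=1: VC-HIT | VC [7, 13]
  [6] addr=0x3f blk=7 s=1: VC-HIT | VC [9, 13]
  [7] addr=0x6d blk=13 s=1: VC-HIT | VC [9, 7]
  [8] addr=0x6f blk=13 s=1: L1-HIT | VC [9, 7]
  [9] addr=0x6b blk=13 s=1: L1-HIT | VC [9, 7]
  [10] addr=0x4e blk=9 s=1: VC-HIT | VC [13, 7]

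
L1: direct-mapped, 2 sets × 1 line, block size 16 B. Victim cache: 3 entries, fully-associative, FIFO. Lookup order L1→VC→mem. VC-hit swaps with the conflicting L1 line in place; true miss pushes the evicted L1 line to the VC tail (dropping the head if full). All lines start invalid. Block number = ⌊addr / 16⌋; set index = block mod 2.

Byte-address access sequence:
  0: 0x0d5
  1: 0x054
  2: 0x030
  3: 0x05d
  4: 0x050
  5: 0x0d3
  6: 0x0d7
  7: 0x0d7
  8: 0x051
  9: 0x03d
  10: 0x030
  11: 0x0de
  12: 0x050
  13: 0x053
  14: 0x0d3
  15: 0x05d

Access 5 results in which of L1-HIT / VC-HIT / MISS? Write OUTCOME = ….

OUTCOME = VC-HIT

0: 0xd5 (blk 13, set 1) → MISS  vc=[]
1: 0x54 (blk 5, set 1) → MISS  vc=[13]
2: 0x30 (blk 3, set 1) → MISS  vc=[13, 5]
3: 0x5d (blk 5, set 1) → VC-HIT  vc=[13, 3]
4: 0x50 (blk 5, set 1) → L1-HIT  vc=[13, 3]
5: 0xd3 (blk 13, set 1) → VC-HIT  vc=[5, 3]
6: 0xd7 (blk 13, set 1) → L1-HIT  vc=[5, 3]
7: 0xd7 (blk 13, set 1) → L1-HIT  vc=[5, 3]
8: 0x51 (blk 5, set 1) → VC-HIT  vc=[13, 3]
9: 0x3d (blk 3, set 1) → VC-HIT  vc=[13, 5]
10: 0x30 (blk 3, set 1) → L1-HIT  vc=[13, 5]
11: 0xde (blk 13, set 1) → VC-HIT  vc=[3, 5]
12: 0x50 (blk 5, set 1) → VC-HIT  vc=[3, 13]
13: 0x53 (blk 5, set 1) → L1-HIT  vc=[3, 13]
14: 0xd3 (blk 13, set 1) → VC-HIT  vc=[3, 5]
15: 0x5d (blk 5, set 1) → VC-HIT  vc=[3, 13]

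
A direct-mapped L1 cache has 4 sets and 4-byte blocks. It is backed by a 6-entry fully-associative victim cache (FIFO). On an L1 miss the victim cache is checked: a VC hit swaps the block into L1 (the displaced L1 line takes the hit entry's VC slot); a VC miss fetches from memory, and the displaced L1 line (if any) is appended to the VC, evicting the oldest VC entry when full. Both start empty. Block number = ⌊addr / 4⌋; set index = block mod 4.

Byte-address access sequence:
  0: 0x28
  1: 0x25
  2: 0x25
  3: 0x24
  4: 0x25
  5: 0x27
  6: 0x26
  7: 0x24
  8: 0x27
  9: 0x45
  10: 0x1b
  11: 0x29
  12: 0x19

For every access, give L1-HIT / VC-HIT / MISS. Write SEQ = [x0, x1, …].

SEQ = [MISS, MISS, L1-HIT, L1-HIT, L1-HIT, L1-HIT, L1-HIT, L1-HIT, L1-HIT, MISS, MISS, VC-HIT, VC-HIT]

#0 0x28→b10/s2 MISS; vc=[]
#1 0x25→b9/s1 MISS; vc=[]
#2 0x25→b9/s1 L1-HIT; vc=[]
#3 0x24→b9/s1 L1-HIT; vc=[]
#4 0x25→b9/s1 L1-HIT; vc=[]
#5 0x27→b9/s1 L1-HIT; vc=[]
#6 0x26→b9/s1 L1-HIT; vc=[]
#7 0x24→b9/s1 L1-HIT; vc=[]
#8 0x27→b9/s1 L1-HIT; vc=[]
#9 0x45→b17/s1 MISS; vc=[9]
#10 0x1b→b6/s2 MISS; vc=[9,10]
#11 0x29→b10/s2 VC-HIT; vc=[9,6]
#12 0x19→b6/s2 VC-HIT; vc=[9,10]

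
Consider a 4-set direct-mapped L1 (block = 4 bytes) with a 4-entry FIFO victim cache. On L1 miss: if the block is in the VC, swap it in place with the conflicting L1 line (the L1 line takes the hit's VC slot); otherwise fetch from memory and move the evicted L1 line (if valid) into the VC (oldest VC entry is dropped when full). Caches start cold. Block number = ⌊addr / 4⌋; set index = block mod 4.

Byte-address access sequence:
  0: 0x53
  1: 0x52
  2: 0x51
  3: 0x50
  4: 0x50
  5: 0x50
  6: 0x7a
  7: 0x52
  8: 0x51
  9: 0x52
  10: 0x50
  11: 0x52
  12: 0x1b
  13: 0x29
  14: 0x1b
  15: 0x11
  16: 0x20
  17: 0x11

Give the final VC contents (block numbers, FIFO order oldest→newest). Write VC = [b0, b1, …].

#0 0x53→b20/s0 MISS; vc=[]
#1 0x52→b20/s0 L1-HIT; vc=[]
#2 0x51→b20/s0 L1-HIT; vc=[]
#3 0x50→b20/s0 L1-HIT; vc=[]
#4 0x50→b20/s0 L1-HIT; vc=[]
#5 0x50→b20/s0 L1-HIT; vc=[]
#6 0x7a→b30/s2 MISS; vc=[]
#7 0x52→b20/s0 L1-HIT; vc=[]
#8 0x51→b20/s0 L1-HIT; vc=[]
#9 0x52→b20/s0 L1-HIT; vc=[]
#10 0x50→b20/s0 L1-HIT; vc=[]
#11 0x52→b20/s0 L1-HIT; vc=[]
#12 0x1b→b6/s2 MISS; vc=[30]
#13 0x29→b10/s2 MISS; vc=[30,6]
#14 0x1b→b6/s2 VC-HIT; vc=[30,10]
#15 0x11→b4/s0 MISS; vc=[30,10,20]
#16 0x20→b8/s0 MISS; vc=[30,10,20,4]
#17 0x11→b4/s0 VC-HIT; vc=[30,10,20,8]

VC = [30, 10, 20, 8]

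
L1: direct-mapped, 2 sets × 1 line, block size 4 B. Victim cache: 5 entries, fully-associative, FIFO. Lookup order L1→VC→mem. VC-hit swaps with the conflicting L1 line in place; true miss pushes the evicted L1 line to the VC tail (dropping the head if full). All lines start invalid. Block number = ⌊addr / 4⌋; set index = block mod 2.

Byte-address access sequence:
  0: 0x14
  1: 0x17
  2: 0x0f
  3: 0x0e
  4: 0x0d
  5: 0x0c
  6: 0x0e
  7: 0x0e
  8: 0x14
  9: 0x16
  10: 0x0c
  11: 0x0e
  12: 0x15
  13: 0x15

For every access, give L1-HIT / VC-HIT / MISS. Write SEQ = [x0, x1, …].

SEQ = [MISS, L1-HIT, MISS, L1-HIT, L1-HIT, L1-HIT, L1-HIT, L1-HIT, VC-HIT, L1-HIT, VC-HIT, L1-HIT, VC-HIT, L1-HIT]

  [0] addr=0x14 blk=5 s=1: MISS | VC []
  [1] addr=0x17 blk=5 s=1: L1-HIT | VC []
  [2] addr=0xf blk=3 s=1: MISS | VC [5]
  [3] addr=0xe blk=3 s=1: L1-HIT | VC [5]
  [4] addr=0xd blk=3 s=1: L1-HIT | VC [5]
  [5] addr=0xc blk=3 s=1: L1-HIT | VC [5]
  [6] addr=0xe blk=3 s=1: L1-HIT | VC [5]
  [7] addr=0xe blk=3 s=1: L1-HIT | VC [5]
  [8] addr=0x14 blk=5 s=1: VC-HIT | VC [3]
  [9] addr=0x16 blk=5 s=1: L1-HIT | VC [3]
  [10] addr=0xc blk=3 s=1: VC-HIT | VC [5]
  [11] addr=0xe blk=3 s=1: L1-HIT | VC [5]
  [12] addr=0x15 blk=5 s=1: VC-HIT | VC [3]
  [13] addr=0x15 blk=5 s=1: L1-HIT | VC [3]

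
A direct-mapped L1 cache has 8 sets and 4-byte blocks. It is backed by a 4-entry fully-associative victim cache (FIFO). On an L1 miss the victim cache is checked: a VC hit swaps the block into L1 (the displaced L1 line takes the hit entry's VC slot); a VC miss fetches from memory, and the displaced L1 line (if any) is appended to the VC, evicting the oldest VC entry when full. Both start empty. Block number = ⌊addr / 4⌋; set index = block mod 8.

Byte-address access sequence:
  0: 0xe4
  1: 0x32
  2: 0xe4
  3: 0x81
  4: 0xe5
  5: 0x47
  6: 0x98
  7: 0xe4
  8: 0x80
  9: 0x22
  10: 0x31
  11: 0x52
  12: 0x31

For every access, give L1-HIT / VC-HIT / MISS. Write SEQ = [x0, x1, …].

#0 0xe4→b57/s1 MISS; vc=[]
#1 0x32→b12/s4 MISS; vc=[]
#2 0xe4→b57/s1 L1-HIT; vc=[]
#3 0x81→b32/s0 MISS; vc=[]
#4 0xe5→b57/s1 L1-HIT; vc=[]
#5 0x47→b17/s1 MISS; vc=[57]
#6 0x98→b38/s6 MISS; vc=[57]
#7 0xe4→b57/s1 VC-HIT; vc=[17]
#8 0x80→b32/s0 L1-HIT; vc=[17]
#9 0x22→b8/s0 MISS; vc=[17,32]
#10 0x31→b12/s4 L1-HIT; vc=[17,32]
#11 0x52→b20/s4 MISS; vc=[17,32,12]
#12 0x31→b12/s4 VC-HIT; vc=[17,32,20]

SEQ = [MISS, MISS, L1-HIT, MISS, L1-HIT, MISS, MISS, VC-HIT, L1-HIT, MISS, L1-HIT, MISS, VC-HIT]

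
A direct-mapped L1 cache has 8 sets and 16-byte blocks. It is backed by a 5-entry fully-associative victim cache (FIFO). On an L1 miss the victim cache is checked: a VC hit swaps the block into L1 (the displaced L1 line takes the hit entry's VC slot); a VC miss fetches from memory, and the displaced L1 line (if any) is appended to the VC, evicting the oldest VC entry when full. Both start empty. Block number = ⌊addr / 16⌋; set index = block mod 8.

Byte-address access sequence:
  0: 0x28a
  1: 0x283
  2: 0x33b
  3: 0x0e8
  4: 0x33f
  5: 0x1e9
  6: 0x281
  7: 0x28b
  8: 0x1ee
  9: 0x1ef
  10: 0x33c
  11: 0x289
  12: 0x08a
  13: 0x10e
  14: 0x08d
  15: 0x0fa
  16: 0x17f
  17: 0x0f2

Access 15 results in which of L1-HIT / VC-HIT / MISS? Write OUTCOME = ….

0: 0x28a (blk 40, set 0) → MISS  vc=[]
1: 0x283 (blk 40, set 0) → L1-HIT  vc=[]
2: 0x33b (blk 51, set 3) → MISS  vc=[]
3: 0xe8 (blk 14, set 6) → MISS  vc=[]
4: 0x33f (blk 51, set 3) → L1-HIT  vc=[]
5: 0x1e9 (blk 30, set 6) → MISS  vc=[14]
6: 0x281 (blk 40, set 0) → L1-HIT  vc=[14]
7: 0x28b (blk 40, set 0) → L1-HIT  vc=[14]
8: 0x1ee (blk 30, set 6) → L1-HIT  vc=[14]
9: 0x1ef (blk 30, set 6) → L1-HIT  vc=[14]
10: 0x33c (blk 51, set 3) → L1-HIT  vc=[14]
11: 0x289 (blk 40, set 0) → L1-HIT  vc=[14]
12: 0x8a (blk 8, set 0) → MISS  vc=[14, 40]
13: 0x10e (blk 16, set 0) → MISS  vc=[14, 40, 8]
14: 0x8d (blk 8, set 0) → VC-HIT  vc=[14, 40, 16]
15: 0xfa (blk 15, set 7) → MISS  vc=[14, 40, 16]
16: 0x17f (blk 23, set 7) → MISS  vc=[14, 40, 16, 15]
17: 0xf2 (blk 15, set 7) → VC-HIT  vc=[14, 40, 16, 23]

OUTCOME = MISS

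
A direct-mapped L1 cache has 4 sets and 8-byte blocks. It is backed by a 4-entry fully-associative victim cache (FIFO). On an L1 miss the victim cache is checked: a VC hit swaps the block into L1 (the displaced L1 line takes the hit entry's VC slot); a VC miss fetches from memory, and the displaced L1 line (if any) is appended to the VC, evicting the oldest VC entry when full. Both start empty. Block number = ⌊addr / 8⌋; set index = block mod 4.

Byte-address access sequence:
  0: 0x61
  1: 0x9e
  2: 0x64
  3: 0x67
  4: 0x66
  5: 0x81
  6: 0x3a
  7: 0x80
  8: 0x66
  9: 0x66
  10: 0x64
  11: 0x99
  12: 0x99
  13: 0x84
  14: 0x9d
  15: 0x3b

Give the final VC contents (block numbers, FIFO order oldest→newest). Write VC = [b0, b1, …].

#0 0x61→b12/s0 MISS; vc=[]
#1 0x9e→b19/s3 MISS; vc=[]
#2 0x64→b12/s0 L1-HIT; vc=[]
#3 0x67→b12/s0 L1-HIT; vc=[]
#4 0x66→b12/s0 L1-HIT; vc=[]
#5 0x81→b16/s0 MISS; vc=[12]
#6 0x3a→b7/s3 MISS; vc=[12,19]
#7 0x80→b16/s0 L1-HIT; vc=[12,19]
#8 0x66→b12/s0 VC-HIT; vc=[16,19]
#9 0x66→b12/s0 L1-HIT; vc=[16,19]
#10 0x64→b12/s0 L1-HIT; vc=[16,19]
#11 0x99→b19/s3 VC-HIT; vc=[16,7]
#12 0x99→b19/s3 L1-HIT; vc=[16,7]
#13 0x84→b16/s0 VC-HIT; vc=[12,7]
#14 0x9d→b19/s3 L1-HIT; vc=[12,7]
#15 0x3b→b7/s3 VC-HIT; vc=[12,19]

VC = [12, 19]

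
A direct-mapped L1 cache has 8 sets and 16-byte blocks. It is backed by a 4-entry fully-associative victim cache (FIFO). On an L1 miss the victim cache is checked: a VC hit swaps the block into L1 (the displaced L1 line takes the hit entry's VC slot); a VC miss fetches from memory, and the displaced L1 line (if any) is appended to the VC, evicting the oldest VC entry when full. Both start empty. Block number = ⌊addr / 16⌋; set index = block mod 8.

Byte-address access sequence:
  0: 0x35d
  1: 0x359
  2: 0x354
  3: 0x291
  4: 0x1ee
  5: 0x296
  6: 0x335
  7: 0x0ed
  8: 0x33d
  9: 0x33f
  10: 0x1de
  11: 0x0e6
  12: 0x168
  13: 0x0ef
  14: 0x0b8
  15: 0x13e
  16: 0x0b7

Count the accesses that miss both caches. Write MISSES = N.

MISSES = 9

#0 0x35d→b53/s5 MISS; vc=[]
#1 0x359→b53/s5 L1-HIT; vc=[]
#2 0x354→b53/s5 L1-HIT; vc=[]
#3 0x291→b41/s1 MISS; vc=[]
#4 0x1ee→b30/s6 MISS; vc=[]
#5 0x296→b41/s1 L1-HIT; vc=[]
#6 0x335→b51/s3 MISS; vc=[]
#7 0xed→b14/s6 MISS; vc=[30]
#8 0x33d→b51/s3 L1-HIT; vc=[30]
#9 0x33f→b51/s3 L1-HIT; vc=[30]
#10 0x1de→b29/s5 MISS; vc=[30,53]
#11 0xe6→b14/s6 L1-HIT; vc=[30,53]
#12 0x168→b22/s6 MISS; vc=[30,53,14]
#13 0xef→b14/s6 VC-HIT; vc=[30,53,22]
#14 0xb8→b11/s3 MISS; vc=[30,53,22,51]
#15 0x13e→b19/s3 MISS; vc=[53,22,51,11]
#16 0xb7→b11/s3 VC-HIT; vc=[53,22,51,19]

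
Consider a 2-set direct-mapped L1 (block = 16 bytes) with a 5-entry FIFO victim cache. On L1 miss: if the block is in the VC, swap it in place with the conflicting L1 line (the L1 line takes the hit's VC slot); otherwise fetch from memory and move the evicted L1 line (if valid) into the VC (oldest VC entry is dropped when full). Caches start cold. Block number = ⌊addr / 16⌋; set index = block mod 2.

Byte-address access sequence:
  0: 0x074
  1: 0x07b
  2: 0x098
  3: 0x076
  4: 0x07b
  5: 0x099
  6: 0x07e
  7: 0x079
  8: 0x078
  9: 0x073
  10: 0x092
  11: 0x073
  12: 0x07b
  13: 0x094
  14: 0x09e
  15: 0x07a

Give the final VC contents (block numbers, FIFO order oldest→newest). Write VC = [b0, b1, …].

  [0] addr=0x74 blk=7 s=1: MISS | VC []
  [1] addr=0x7b blk=7 s=1: L1-HIT | VC []
  [2] addr=0x98 blk=9 s=1: MISS | VC [7]
  [3] addr=0x76 blk=7 s=1: VC-HIT | VC [9]
  [4] addr=0x7b blk=7 s=1: L1-HIT | VC [9]
  [5] addr=0x99 blk=9 s=1: VC-HIT | VC [7]
  [6] addr=0x7e blk=7 s=1: VC-HIT | VC [9]
  [7] addr=0x79 blk=7 s=1: L1-HIT | VC [9]
  [8] addr=0x78 blk=7 s=1: L1-HIT | VC [9]
  [9] addr=0x73 blk=7 s=1: L1-HIT | VC [9]
  [10] addr=0x92 blk=9 s=1: VC-HIT | VC [7]
  [11] addr=0x73 blk=7 s=1: VC-HIT | VC [9]
  [12] addr=0x7b blk=7 s=1: L1-HIT | VC [9]
  [13] addr=0x94 blk=9 s=1: VC-HIT | VC [7]
  [14] addr=0x9e blk=9 s=1: L1-HIT | VC [7]
  [15] addr=0x7a blk=7 s=1: VC-HIT | VC [9]

VC = [9]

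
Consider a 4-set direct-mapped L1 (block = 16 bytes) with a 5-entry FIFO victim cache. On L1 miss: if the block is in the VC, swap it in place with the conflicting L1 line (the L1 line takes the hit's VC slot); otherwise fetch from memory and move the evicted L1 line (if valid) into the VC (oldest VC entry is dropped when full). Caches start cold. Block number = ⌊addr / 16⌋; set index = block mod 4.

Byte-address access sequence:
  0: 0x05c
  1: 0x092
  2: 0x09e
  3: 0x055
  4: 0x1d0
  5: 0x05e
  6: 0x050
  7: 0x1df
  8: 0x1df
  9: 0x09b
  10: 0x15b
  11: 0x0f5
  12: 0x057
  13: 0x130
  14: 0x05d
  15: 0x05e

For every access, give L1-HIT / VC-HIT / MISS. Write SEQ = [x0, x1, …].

  [0] addr=0x5c blk=5 s=1: MISS | VC []
  [1] addr=0x92 blk=9 s=1: MISS | VC [5]
  [2] addr=0x9e blk=9 s=1: L1-HIT | VC [5]
  [3] addr=0x55 blk=5 s=1: VC-HIT | VC [9]
  [4] addr=0x1d0 blk=29 s=1: MISS | VC [9, 5]
  [5] addr=0x5e blk=5 s=1: VC-HIT | VC [9, 29]
  [6] addr=0x50 blk=5 s=1: L1-HIT | VC [9, 29]
  [7] addr=0x1df blk=29 s=1: VC-HIT | VC [9, 5]
  [8] addr=0x1df blk=29 s=1: L1-HIT | VC [9, 5]
  [9] addr=0x9b blk=9 s=1: VC-HIT | VC [29, 5]
  [10] addr=0x15b blk=21 s=1: MISS | VC [29, 5, 9]
  [11] addr=0xf5 blk=15 s=3: MISS | VC [29, 5, 9]
  [12] addr=0x57 blk=5 s=1: VC-HIT | VC [29, 21, 9]
  [13] addr=0x130 blk=19 s=3: MISS | VC [29, 21, 9, 15]
  [14] addr=0x5d blk=5 s=1: L1-HIT | VC [29, 21, 9, 15]
  [15] addr=0x5e blk=5 s=1: L1-HIT | VC [29, 21, 9, 15]

SEQ = [MISS, MISS, L1-HIT, VC-HIT, MISS, VC-HIT, L1-HIT, VC-HIT, L1-HIT, VC-HIT, MISS, MISS, VC-HIT, MISS, L1-HIT, L1-HIT]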